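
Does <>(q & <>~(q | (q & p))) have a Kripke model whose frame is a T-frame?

Yes, satisfiable

1. <>(q & <>~(q | (q & p))), 0
2. q & <>~(q | (q & p)), 1
3. q, 1
4. <>~(q | (q & p)), 1
5. ~(q | (q & p)), 2
6. ~q, 2
7. ~(q & p), 2
8. ~p, 2
Accessibility: 0R0, 0R1, 1R1, 1R2, 2R2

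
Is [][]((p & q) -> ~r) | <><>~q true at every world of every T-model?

Not valid

Tableau for the negation ~([][]((p & q) -> ~r) | <><>~q):
1. ~([][]((p & q) -> ~r) | <><>~q), u
2. ~[][]((p & q) -> ~r), u
3. ~<><>~q, u
4. ~<>~q, u
5. q, u
6. ~[]((p & q) -> ~r), v
7. ~<>~q, v
8. q, v
9. ~((p & q) -> ~r), w
10. p & q, w
11. r, w
12. p, w
13. q, w
Accessibility: uRu, uRv, vRv, vRw, wRw
The negation has an open branch (countermodel exists).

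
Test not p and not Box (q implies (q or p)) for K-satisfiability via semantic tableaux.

Unsatisfiable

1. not p and not Box (q implies (q or p)), 0
2. not p, 0
3. not Box (q implies (q or p)), 0
4. not (q implies (q or p)), 1
5. q, 1
6. not (q or p), 1
7. not q, 1
8. not p, 1
Accessibility: 0R1
Branch closes: q and not q both at 1.
Every branch closes; the branch above is one of them.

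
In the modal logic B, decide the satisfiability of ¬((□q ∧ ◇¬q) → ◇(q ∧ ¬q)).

No, unsatisfiable

1. ¬((□q ∧ ◇¬q) → ◇(q ∧ ¬q)), w0
2. □q ∧ ◇¬q, w0   [¬→-rule on 1]
3. ¬◇(q ∧ ¬q), w0   [¬→-rule on 1]
4. □q, w0   [∧-rule on 2]
5. ◇¬q, w0   [∧-rule on 2]
6. ¬(q ∧ ¬q), w0   [¬◇-rule on 3 via w0Rw0]
7. q, w0   [□-rule on 4 via w0Rw0]
8. ¬q, w1   [◇-rule on 5: fresh world w1, w0Rw1]
9. ¬(q ∧ ¬q), w1   [¬◇-rule on 3 via w0Rw1]
10. q, w1   [□-rule on 4 via w0Rw1]
Accessibility: w0Rw0, w0Rw1, w1Rw0, w1Rw1
Branch closes: q and ¬q both at w1.
(One branch shown.) All branches close.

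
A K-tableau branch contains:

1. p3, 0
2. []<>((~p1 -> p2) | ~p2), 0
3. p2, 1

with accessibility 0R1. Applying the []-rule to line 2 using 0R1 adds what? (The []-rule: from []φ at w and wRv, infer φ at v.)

<>((~p1 -> p2) | ~p2), 1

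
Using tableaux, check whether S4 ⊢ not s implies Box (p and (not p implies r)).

Tableau for the negation not (not s implies Box (p and (not p implies r))):
1. not (not s implies Box (p and (not p implies r))), 0
2. not s, 0
3. not Box (p and (not p implies r)), 0
4. not (p and (not p implies r)), 1
5. not (not p implies r), 1
6. not p, 1
7. not r, 1
Accessibility: 0R0, 0R1, 1R1
The negation has an open branch (countermodel exists).

Invalid (countermodel exists)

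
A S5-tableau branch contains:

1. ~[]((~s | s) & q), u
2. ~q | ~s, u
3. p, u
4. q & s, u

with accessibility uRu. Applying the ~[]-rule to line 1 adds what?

a fresh world v with uRv, and ~((~s | s) & q) at v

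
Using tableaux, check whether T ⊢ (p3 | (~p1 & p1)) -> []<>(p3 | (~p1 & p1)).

Tableau for the negation ~((p3 | (~p1 & p1)) -> []<>(p3 | (~p1 & p1))):
1. ~((p3 | (~p1 & p1)) -> []<>(p3 | (~p1 & p1))), w0
2. p3 | (~p1 & p1), w0   [~->-rule on 1]
3. ~[]<>(p3 | (~p1 & p1)), w0   [~->-rule on 1]
4. p3, w0   [|-rule on 2 (branches; this branch)]
5. ~<>(p3 | (~p1 & p1)), w1   [~[]-rule on 3: fresh world w1, w0Rw1]
6. ~(p3 | (~p1 & p1)), w1   [~<>-rule on 5 via w1Rw1]
7. ~p3, w1   [~|-rule on 6]
8. ~(~p1 & p1), w1   [~|-rule on 6]
9. ~p1, w1   [~&-rule on 8 (branches; this branch)]
Accessibility: w0Rw0, w0Rw1, w1Rw1
The negation has an open branch (countermodel exists).

Not valid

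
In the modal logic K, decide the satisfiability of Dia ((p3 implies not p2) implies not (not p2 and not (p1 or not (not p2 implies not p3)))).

1. Dia ((p3 implies not p2) implies not (not p2 and not (p1 or not (not p2 implies not p3)))), u
2. (p3 implies not p2) implies not (not p2 and not (p1 or not (not p2 implies not p3))), v
3. not (not p2 and not (p1 or not (not p2 implies not p3))), v
4. p1 or not (not p2 implies not p3), v
5. not (not p2 implies not p3), v
6. not p2, v
7. p3, v
Accessibility: uRv

Satisfiable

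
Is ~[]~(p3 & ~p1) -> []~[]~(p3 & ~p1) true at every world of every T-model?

Tableau for the negation ~(~[]~(p3 & ~p1) -> []~[]~(p3 & ~p1)):
1. ~(~[]~(p3 & ~p1) -> []~[]~(p3 & ~p1)), w0
2. ~[]~(p3 & ~p1), w0
3. ~[]~[]~(p3 & ~p1), w0
4. p3 & ~p1, w1
5. p3, w1
6. ~p1, w1
7. []~(p3 & ~p1), w2
8. ~(p3 & ~p1), w2
9. p1, w2
Accessibility: w0Rw0, w0Rw1, w0Rw2, w1Rw1, w2Rw2
The negation has an open branch (countermodel exists).

Not valid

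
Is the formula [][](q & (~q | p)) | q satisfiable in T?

Satisfiable (open branch found)

1. [][](q & (~q | p)) | q, u
2. q, u   [|-rule on 1 (branches; this branch)]
Accessibility: uRu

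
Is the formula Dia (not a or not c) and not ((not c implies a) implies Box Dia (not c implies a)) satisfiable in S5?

1. Dia (not a or not c) and not ((not c implies a) implies Box Dia (not c implies a)), u
2. Dia (not a or not c), u
3. not ((not c implies a) implies Box Dia (not c implies a)), u
4. not c implies a, u
5. not Box Dia (not c implies a), u
6. a, u
7. not a or not c, v
8. not c, v
9. not Dia (not c implies a), w
10. not (not c implies a), u
11. not c, u
12. not a, u
Accessibility: uRu, uRv, uRw, vRu, vRv, vRw, wRu, wRv, wRw
Branch closes: a and not a both at u.
(One branch shown.) All branches close.

Unsatisfiable (every branch closes)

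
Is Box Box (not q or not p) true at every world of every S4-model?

Tableau for the negation not Box Box (not q or not p):
1. not Box Box (not q or not p), u
2. not Box (not q or not p), v
3. not (not q or not p), w
4. q, w
5. p, w
Accessibility: uRu, uRv, uRw, vRv, vRw, wRw
The negation has an open branch (countermodel exists).

Invalid (countermodel exists)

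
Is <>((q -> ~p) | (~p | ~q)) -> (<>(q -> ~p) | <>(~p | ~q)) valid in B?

Tableau for the negation ~(<>((q -> ~p) | (~p | ~q)) -> (<>(q -> ~p) | <>(~p | ~q))):
1. ~(<>((q -> ~p) | (~p | ~q)) -> (<>(q -> ~p) | <>(~p | ~q))), u
2. <>((q -> ~p) | (~p | ~q)), u   [~->-rule on 1]
3. ~(<>(q -> ~p) | <>(~p | ~q)), u   [~->-rule on 1]
4. ~<>(q -> ~p), u   [~|-rule on 3]
5. ~<>(~p | ~q), u   [~|-rule on 3]
6. ~(q -> ~p), u   [~<>-rule on 4 via uRu]
7. q, u   [~->-rule on 6]
8. p, u   [~->-rule on 6]
9. ~(~p | ~q), u   [~<>-rule on 5 via uRu]
10. (q -> ~p) | (~p | ~q), v   [<>-rule on 2: fresh world v, uRv]
11. ~(q -> ~p), v   [~<>-rule on 4 via uRv]
12. q, v   [~->-rule on 11]
13. p, v   [~->-rule on 11]
14. ~(~p | ~q), v   [~<>-rule on 5 via uRv]
15. ~p | ~q, v   [|-rule on 10 (branches; this branch)]
16. ~q, v   [|-rule on 15 (branches; this branch)]
Accessibility: uRu, uRv, vRu, vRv
Branch closes: q and ~q both at v.
All branches of the negation close; one closing branch shown above.

Yes, valid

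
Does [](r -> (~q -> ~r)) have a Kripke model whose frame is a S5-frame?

1. [](r -> (~q -> ~r)), 0
2. r -> (~q -> ~r), 0
3. ~q -> ~r, 0
4. ~r, 0
Accessibility: 0R0

Satisfiable (open branch found)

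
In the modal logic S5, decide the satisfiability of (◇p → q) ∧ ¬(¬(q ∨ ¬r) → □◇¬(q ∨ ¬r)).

Unsatisfiable (every branch closes)

1. (◇p → q) ∧ ¬(¬(q ∨ ¬r) → □◇¬(q ∨ ¬r)), u
2. ◇p → q, u
3. ¬(¬(q ∨ ¬r) → □◇¬(q ∨ ¬r)), u
4. ¬(q ∨ ¬r), u
5. ¬□◇¬(q ∨ ¬r), u
6. ¬q, u
7. r, u
8. ¬◇p, u
9. ¬p, u
10. ¬◇¬(q ∨ ¬r), v
11. ¬p, v
12. q ∨ ¬r, u
13. q ∨ ¬r, v
14. ¬r, u
Accessibility: uRu, uRv, vRu, vRv
Branch closes: r and ¬r both at u.
Every branch closes; the branch above is one of them.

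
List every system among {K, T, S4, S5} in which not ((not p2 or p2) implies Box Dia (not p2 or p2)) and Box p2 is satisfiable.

K-tableau for the formula:
1. not ((not p2 or p2) implies Box Dia (not p2 or p2)) and Box p2, w0
2. not ((not p2 or p2) implies Box Dia (not p2 or p2)), w0   [and-rule on 1]
3. Box p2, w0   [and-rule on 1]
4. not p2 or p2, w0   [neg-implies-rule on 2]
5. not Box Dia (not p2 or p2), w0   [neg-implies-rule on 2]
6. p2, w0   [or-rule on 4 (branches; this branch)]
7. not Dia (not p2 or p2), w1   [neg-Box-rule on 5: fresh world w1, w0Rw1]
8. p2, w1   [Box-rule on 3 via w0Rw1]
Accessibility: w0Rw1
Complete open branch: satisfiable in K.
T-tableau for the formula:
1. not ((not p2 or p2) implies Box Dia (not p2 or p2)) and Box p2, w0
2. not ((not p2 or p2) implies Box Dia (not p2 or p2)), w0   [and-rule on 1]
3. Box p2, w0   [and-rule on 1]
4. not p2 or p2, w0   [neg-implies-rule on 2]
5. not Box Dia (not p2 or p2), w0   [neg-implies-rule on 2]
6. p2, w0   [Box-rule on 3 via w0Rw0]
7. not Dia (not p2 or p2), w1   [neg-Box-rule on 5: fresh world w1, w0Rw1]
8. p2, w1   [Box-rule on 3 via w0Rw1]
9. not (not p2 or p2), w1   [neg-Dia-rule on 7 via w1Rw1]
10. not p2, w1   [neg-or-rule on 9]
Accessibility: w0Rw0, w0Rw1, w1Rw1
Branch closes: p2 and not p2 both at w1.
Every branch closes (one shown): unsatisfiable in T, hence also in S4, S5 (every S4/S5-frame is a T-frame).

K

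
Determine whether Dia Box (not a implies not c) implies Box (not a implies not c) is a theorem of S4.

Tableau for the negation not (Dia Box (not a implies not c) implies Box (not a implies not c)):
1. not (Dia Box (not a implies not c) implies Box (not a implies not c)), w0
2. Dia Box (not a implies not c), w0   [neg-implies-rule on 1]
3. not Box (not a implies not c), w0   [neg-implies-rule on 1]
4. Box (not a implies not c), w1   [Dia-rule on 2: fresh world w1, w0Rw1]
5. not a implies not c, w1   [Box-rule on 4 via w1Rw1]
6. not c, w1   [implies-rule on 5 (branches; this branch)]
7. not (not a implies not c), w2   [neg-Box-rule on 3: fresh world w2, w0Rw2]
8. not a, w2   [neg-implies-rule on 7]
9. c, w2   [neg-implies-rule on 7]
Accessibility: w0Rw0, w0Rw1, w0Rw2, w1Rw1, w2Rw2
The negation has an open branch (countermodel exists).

Invalid (countermodel exists)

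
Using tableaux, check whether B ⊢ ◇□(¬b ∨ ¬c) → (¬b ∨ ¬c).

Valid in B

Tableau for the negation ¬(◇□(¬b ∨ ¬c) → (¬b ∨ ¬c)):
1. ¬(◇□(¬b ∨ ¬c) → (¬b ∨ ¬c)), u
2. ◇□(¬b ∨ ¬c), u
3. ¬(¬b ∨ ¬c), u
4. b, u
5. c, u
6. □(¬b ∨ ¬c), v
7. ¬b ∨ ¬c, u
8. ¬b ∨ ¬c, v
9. ¬c, u
Accessibility: uRu, uRv, vRu, vRv
Branch closes: c and ¬c both at u.
All branches of the negation close; one closing branch shown above.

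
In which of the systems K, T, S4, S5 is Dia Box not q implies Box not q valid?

S5

S4-tableau for the negation not (Dia Box not q implies Box not q):
1. not (Dia Box not q implies Box not q), w0
2. Dia Box not q, w0
3. not Box not q, w0
4. Box not q, w1
5. not q, w1
6. q, w2
Accessibility: w0Rw0, w0Rw1, w0Rw2, w1Rw1, w2Rw2
Complete open branch: countermodel on an S4-frame, so not valid in S4, nor in K, T (the same frame is also a K-frame and a T-frame).
S5-tableau for the negation not (Dia Box not q implies Box not q):
1. not (Dia Box not q implies Box not q), w0
2. Dia Box not q, w0
3. not Box not q, w0
4. Box not q, w1
5. not q, w0
6. not q, w1
7. q, w2
8. not q, w2
Accessibility: w0Rw0, w0Rw1, w0Rw2, w1Rw0, w1Rw1, w1Rw2, w2Rw0, w2Rw1, w2Rw2
Branch closes: q and not q both at w2.
Every branch closes (one shown): valid in S5.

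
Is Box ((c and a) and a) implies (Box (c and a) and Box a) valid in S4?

Yes, valid

Tableau for the negation not (Box ((c and a) and a) implies (Box (c and a) and Box a)):
1. not (Box ((c and a) and a) implies (Box (c and a) and Box a)), u
2. Box ((c and a) and a), u   [neg-implies-rule on 1]
3. not (Box (c and a) and Box a), u   [neg-implies-rule on 1]
4. (c and a) and a, u   [Box-rule on 2 via uRu]
5. c and a, u   [and-rule on 4]
6. a, u   [and-rule on 4]
7. c, u   [and-rule on 5]
8. not Box (c and a), u   [neg-and-rule on 3 (branches; this branch)]
9. not (c and a), v   [neg-Box-rule on 8: fresh world v, uRv]
10. (c and a) and a, v   [Box-rule on 2 via uRv]
11. c and a, v   [and-rule on 10]
12. a, v   [and-rule on 10]
13. c, v   [and-rule on 11]
14. not a, v   [neg-and-rule on 9 (branches; this branch)]
Accessibility: uRu, uRv, vRv
Branch closes: a and not a both at v.
Every branch of the negation's tableau closes; the branch above is one of them.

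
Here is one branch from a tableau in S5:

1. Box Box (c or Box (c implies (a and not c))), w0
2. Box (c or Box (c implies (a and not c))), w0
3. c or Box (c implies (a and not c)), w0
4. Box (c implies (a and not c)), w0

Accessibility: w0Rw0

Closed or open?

No world carries both an atom and its negation.

No, open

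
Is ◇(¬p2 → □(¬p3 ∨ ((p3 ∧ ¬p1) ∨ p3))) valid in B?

Valid in B

Tableau for the negation ¬◇(¬p2 → □(¬p3 ∨ ((p3 ∧ ¬p1) ∨ p3))):
1. ¬◇(¬p2 → □(¬p3 ∨ ((p3 ∧ ¬p1) ∨ p3))), w0
2. ¬(¬p2 → □(¬p3 ∨ ((p3 ∧ ¬p1) ∨ p3))), w0
3. ¬p2, w0
4. ¬□(¬p3 ∨ ((p3 ∧ ¬p1) ∨ p3)), w0
5. ¬(¬p3 ∨ ((p3 ∧ ¬p1) ∨ p3)), w1
6. p3, w1
7. ¬((p3 ∧ ¬p1) ∨ p3), w1
8. ¬(p3 ∧ ¬p1), w1
9. ¬p3, w1
Accessibility: w0Rw0, w0Rw1, w1Rw0, w1Rw1
Branch closes: p3 and ¬p3 both at w1.
All branches of the negation close; one closing branch shown above.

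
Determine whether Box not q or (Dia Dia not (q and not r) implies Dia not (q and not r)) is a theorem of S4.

Valid in S4

Tableau for the negation not (Box not q or (Dia Dia not (q and not r) implies Dia not (q and not r))):
1. not (Box not q or (Dia Dia not (q and not r) implies Dia not (q and not r))), u
2. not Box not q, u   [neg-or-rule on 1]
3. not (Dia Dia not (q and not r) implies Dia not (q and not r)), u   [neg-or-rule on 1]
4. Dia Dia not (q and not r), u   [neg-implies-rule on 3]
5. not Dia not (q and not r), u   [neg-implies-rule on 3]
6. q and not r, u   [neg-Dia-rule on 5 via uRu]
7. q, u   [and-rule on 6]
8. not r, u   [and-rule on 6]
9. q, v   [neg-Box-rule on 2: fresh world v, uRv]
10. q and not r, v   [neg-Dia-rule on 5 via uRv]
11. not r, v   [and-rule on 10]
12. Dia not (q and not r), w   [Dia-rule on 4: fresh world w, uRw]
13. q and not r, w   [neg-Dia-rule on 5 via uRw]
14. q, w   [and-rule on 13]
15. not r, w   [and-rule on 13]
16. not (q and not r), x   [Dia-rule on 12: fresh world x, wRx]
17. q and not r, x   [neg-Dia-rule on 5 via uRx]
18. q, x   [and-rule on 17]
19. not r, x   [and-rule on 17]
20. r, x   [neg-and-rule on 16 (branches; this branch)]
Accessibility: uRu, uRv, uRw, uRx, vRv, wRw, wRx, xRx
Branch closes: r and not r both at x.
Every branch of the negation's tableau closes; the branch above is one of them.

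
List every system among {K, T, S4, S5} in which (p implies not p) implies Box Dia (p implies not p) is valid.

S5-tableau for the negation not ((p implies not p) implies Box Dia (p implies not p)):
1. not ((p implies not p) implies Box Dia (p implies not p)), u
2. p implies not p, u   [neg-implies-rule on 1]
3. not Box Dia (p implies not p), u   [neg-implies-rule on 1]
4. not p, u   [implies-rule on 2 (branches; this branch)]
5. not Dia (p implies not p), v   [neg-Box-rule on 3: fresh world v, uRv]
6. not (p implies not p), u   [neg-Dia-rule on 5 via vRu]
7. p, u   [neg-implies-rule on 6]
Accessibility: uRu, uRv, vRu, vRv
Branch closes: p and not p both at u.
Every branch closes (one shown): valid in S5.
S4-tableau for the negation not ((p implies not p) implies Box Dia (p implies not p)):
1. not ((p implies not p) implies Box Dia (p implies not p)), u
2. p implies not p, u   [neg-implies-rule on 1]
3. not Box Dia (p implies not p), u   [neg-implies-rule on 1]
4. not p, u   [implies-rule on 2 (branches; this branch)]
5. not Dia (p implies not p), v   [neg-Box-rule on 3: fresh world v, uRv]
6. not (p implies not p), v   [neg-Dia-rule on 5 via vRv]
7. p, v   [neg-implies-rule on 6]
Accessibility: uRu, uRv, vRv
Complete open branch: countermodel on an S4-frame, so not valid in S4, nor in K, T (the same frame is also a K-frame and a T-frame).

S5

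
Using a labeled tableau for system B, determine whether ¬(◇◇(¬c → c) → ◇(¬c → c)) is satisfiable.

1. ¬(◇◇(¬c → c) → ◇(¬c → c)), 0
2. ◇◇(¬c → c), 0
3. ¬◇(¬c → c), 0
4. ¬(¬c → c), 0
5. ¬c, 0
6. ◇(¬c → c), 1
7. ¬(¬c → c), 1
8. ¬c, 1
9. ¬c → c, 2
10. c, 2
Accessibility: 0R0, 0R1, 1R0, 1R1, 1R2, 2R1, 2R2

Satisfiable (open branch found)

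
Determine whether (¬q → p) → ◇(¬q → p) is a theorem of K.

Not valid

Tableau for the negation ¬((¬q → p) → ◇(¬q → p)):
1. ¬((¬q → p) → ◇(¬q → p)), 0
2. ¬q → p, 0   [¬→-rule on 1]
3. ¬◇(¬q → p), 0   [¬→-rule on 1]
4. p, 0   [→-rule on 2 (branches; this branch)]
The negation has an open branch (countermodel exists).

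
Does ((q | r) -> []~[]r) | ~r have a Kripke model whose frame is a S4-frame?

Satisfiable

1. ((q | r) -> []~[]r) | ~r, 0
2. ~r, 0   [|-rule on 1 (branches; this branch)]
Accessibility: 0R0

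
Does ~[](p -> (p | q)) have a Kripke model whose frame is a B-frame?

1. ~[](p -> (p | q)), w0
2. ~(p -> (p | q)), w1
3. p, w1
4. ~(p | q), w1
5. ~p, w1
6. ~q, w1
Accessibility: w0Rw0, w0Rw1, w1Rw0, w1Rw1
Branch closes: p and ~p both at w1.
(One branch shown.) All branches close.

Unsatisfiable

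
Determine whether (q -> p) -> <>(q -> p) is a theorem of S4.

Yes, valid

Tableau for the negation ~((q -> p) -> <>(q -> p)):
1. ~((q -> p) -> <>(q -> p)), u
2. q -> p, u   [~->-rule on 1]
3. ~<>(q -> p), u   [~->-rule on 1]
4. ~(q -> p), u   [~<>-rule on 3 via uRu]
5. q, u   [~->-rule on 4]
6. ~p, u   [~->-rule on 4]
7. p, u   [->-rule on 2 (branches; this branch)]
Accessibility: uRu
Branch closes: p and ~p both at u.
All branches of the negation close; one closing branch shown above.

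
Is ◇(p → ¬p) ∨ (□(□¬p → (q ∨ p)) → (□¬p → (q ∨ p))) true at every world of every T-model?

Tableau for the negation ¬(◇(p → ¬p) ∨ (□(□¬p → (q ∨ p)) → (□¬p → (q ∨ p)))):
1. ¬(◇(p → ¬p) ∨ (□(□¬p → (q ∨ p)) → (□¬p → (q ∨ p)))), u
2. ¬◇(p → ¬p), u   [¬∨-rule on 1]
3. ¬(□(□¬p → (q ∨ p)) → (□¬p → (q ∨ p))), u   [¬∨-rule on 1]
4. □(□¬p → (q ∨ p)), u   [¬→-rule on 3]
5. ¬(□¬p → (q ∨ p)), u   [¬→-rule on 3]
6. □¬p, u   [¬→-rule on 5]
7. ¬(q ∨ p), u   [¬→-rule on 5]
8. ¬q, u   [¬∨-rule on 7]
9. ¬p, u   [¬∨-rule on 7]
10. ¬(p → ¬p), u   [¬◇-rule on 2 via uRu]
11. p, u   [¬→-rule on 10]
Accessibility: uRu
Branch closes: p and ¬p both at u.
All branches of the negation close; one closing branch shown above.

Yes, valid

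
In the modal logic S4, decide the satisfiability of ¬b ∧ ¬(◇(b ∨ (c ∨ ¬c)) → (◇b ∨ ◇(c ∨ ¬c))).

1. ¬b ∧ ¬(◇(b ∨ (c ∨ ¬c)) → (◇b ∨ ◇(c ∨ ¬c))), w0
2. ¬b, w0   [∧-rule on 1]
3. ¬(◇(b ∨ (c ∨ ¬c)) → (◇b ∨ ◇(c ∨ ¬c))), w0   [∧-rule on 1]
4. ◇(b ∨ (c ∨ ¬c)), w0   [¬→-rule on 3]
5. ¬(◇b ∨ ◇(c ∨ ¬c)), w0   [¬→-rule on 3]
6. ¬◇b, w0   [¬∨-rule on 5]
7. ¬◇(c ∨ ¬c), w0   [¬∨-rule on 5]
8. ¬(c ∨ ¬c), w0   [¬◇-rule on 7 via w0Rw0]
9. ¬c, w0   [¬∨-rule on 8]
10. c, w0   [¬∨-rule on 8]
Accessibility: w0Rw0
Branch closes: c and ¬c both at w0.
(One branch shown.) All branches close.

No, unsatisfiable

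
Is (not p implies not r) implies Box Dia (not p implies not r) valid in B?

Tableau for the negation not ((not p implies not r) implies Box Dia (not p implies not r)):
1. not ((not p implies not r) implies Box Dia (not p implies not r)), w0
2. not p implies not r, w0
3. not Box Dia (not p implies not r), w0
4. not r, w0
5. not Dia (not p implies not r), w1
6. not (not p implies not r), w0
7. not p, w0
8. r, w0
Accessibility: w0Rw0, w0Rw1, w1Rw0, w1Rw1
Branch closes: r and not r both at w0.
All branches of the negation close; one closing branch shown above.

Yes, valid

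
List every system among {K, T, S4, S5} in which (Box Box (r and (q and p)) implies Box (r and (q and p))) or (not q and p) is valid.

T, S4, S5

K-tableau for the negation not ((Box Box (r and (q and p)) implies Box (r and (q and p))) or (not q and p)):
1. not ((Box Box (r and (q and p)) implies Box (r and (q and p))) or (not q and p)), 0
2. not (Box Box (r and (q and p)) implies Box (r and (q and p))), 0   [neg-or-rule on 1]
3. not (not q and p), 0   [neg-or-rule on 1]
4. Box Box (r and (q and p)), 0   [neg-implies-rule on 2]
5. not Box (r and (q and p)), 0   [neg-implies-rule on 2]
6. not p, 0   [neg-and-rule on 3 (branches; this branch)]
7. not (r and (q and p)), 1   [neg-Box-rule on 5: fresh world 1, 0R1]
8. Box (r and (q and p)), 1   [Box-rule on 4 via 0R1]
9. not (q and p), 1   [neg-and-rule on 7 (branches; this branch)]
10. not p, 1   [neg-and-rule on 9 (branches; this branch)]
Accessibility: 0R1
Complete open branch: countermodel on a K-frame, so not valid in K.
T-tableau for the negation not ((Box Box (r and (q and p)) implies Box (r and (q and p))) or (not q and p)):
1. not ((Box Box (r and (q and p)) implies Box (r and (q and p))) or (not q and p)), 0
2. not (Box Box (r and (q and p)) implies Box (r and (q and p))), 0   [neg-or-rule on 1]
3. not (not q and p), 0   [neg-or-rule on 1]
4. Box Box (r and (q and p)), 0   [neg-implies-rule on 2]
5. not Box (r and (q and p)), 0   [neg-implies-rule on 2]
6. Box (r and (q and p)), 0   [Box-rule on 4 via 0R0]
7. r and (q and p), 0   [Box-rule on 6 via 0R0]
8. r, 0   [and-rule on 7]
9. q and p, 0   [and-rule on 7]
10. q, 0   [and-rule on 9]
11. p, 0   [and-rule on 9]
12. not (r and (q and p)), 1   [neg-Box-rule on 5: fresh world 1, 0R1]
13. Box (r and (q and p)), 1   [Box-rule on 4 via 0R1]
14. r and (q and p), 1   [Box-rule on 6 via 0R1]
15. r, 1   [and-rule on 14]
16. q and p, 1   [and-rule on 14]
17. q, 1   [and-rule on 16]
18. p, 1   [and-rule on 16]
19. not (q and p), 1   [neg-and-rule on 12 (branches; this branch)]
20. not p, 1   [neg-and-rule on 19 (branches; this branch)]
Accessibility: 0R0, 0R1, 1R1
Branch closes: p and not p both at 1.
Every branch closes (one shown): valid in T, hence also in S4, S5 (every theorem of T is a theorem of S4 and S5).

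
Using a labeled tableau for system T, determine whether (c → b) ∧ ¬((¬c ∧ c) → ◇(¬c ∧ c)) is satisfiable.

1. (c → b) ∧ ¬((¬c ∧ c) → ◇(¬c ∧ c)), w0
2. c → b, w0
3. ¬((¬c ∧ c) → ◇(¬c ∧ c)), w0
4. ¬c ∧ c, w0
5. ¬◇(¬c ∧ c), w0
6. ¬c, w0
7. c, w0
Accessibility: w0Rw0
Branch closes: c and ¬c both at w0.
All branches of the tableau close; one closing branch shown above.

Unsatisfiable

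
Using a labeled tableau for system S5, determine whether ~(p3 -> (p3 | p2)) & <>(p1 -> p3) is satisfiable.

Unsatisfiable

1. ~(p3 -> (p3 | p2)) & <>(p1 -> p3), u
2. ~(p3 -> (p3 | p2)), u   [&-rule on 1]
3. <>(p1 -> p3), u   [&-rule on 1]
4. p3, u   [~->-rule on 2]
5. ~(p3 | p2), u   [~->-rule on 2]
6. ~p3, u   [~|-rule on 5]
7. ~p2, u   [~|-rule on 5]
Accessibility: uRu
Branch closes: p3 and ~p3 both at u.
(One branch shown.) All branches close.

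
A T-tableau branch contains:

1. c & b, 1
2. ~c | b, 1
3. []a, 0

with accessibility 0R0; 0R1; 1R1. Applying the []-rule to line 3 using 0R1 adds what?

a, 1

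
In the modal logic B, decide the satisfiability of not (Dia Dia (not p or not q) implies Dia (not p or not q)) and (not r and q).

Satisfiable

1. not (Dia Dia (not p or not q) implies Dia (not p or not q)) and (not r and q), u
2. not (Dia Dia (not p or not q) implies Dia (not p or not q)), u
3. not r and q, u
4. Dia Dia (not p or not q), u
5. not Dia (not p or not q), u
6. not r, u
7. q, u
8. not (not p or not q), u
9. p, u
10. Dia (not p or not q), v
11. not (not p or not q), v
12. p, v
13. q, v
14. not p or not q, w
15. not q, w
Accessibility: uRu, uRv, vRu, vRv, vRw, wRv, wRw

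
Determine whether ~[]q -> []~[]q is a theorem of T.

Not valid

Tableau for the negation ~(~[]q -> []~[]q):
1. ~(~[]q -> []~[]q), u
2. ~[]q, u   [~->-rule on 1]
3. ~[]~[]q, u   [~->-rule on 1]
4. ~q, v   [~[]-rule on 2: fresh world v, uRv]
5. []q, w   [~[]-rule on 3: fresh world w, uRw]
6. q, w   [[]-rule on 5 via wRw]
Accessibility: uRu, uRv, uRw, vRv, wRw
The negation has an open branch (countermodel exists).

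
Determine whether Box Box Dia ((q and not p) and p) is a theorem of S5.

Tableau for the negation not Box Box Dia ((q and not p) and p):
1. not Box Box Dia ((q and not p) and p), u
2. not Box Dia ((q and not p) and p), v
3. not Dia ((q and not p) and p), w
4. not ((q and not p) and p), u
5. not ((q and not p) and p), v
6. not ((q and not p) and p), w
7. not p, u
8. not p, v
9. not p, w
Accessibility: uRu, uRv, uRw, vRu, vRv, vRw, wRu, wRv, wRw
The negation has an open branch (countermodel exists).

No, not valid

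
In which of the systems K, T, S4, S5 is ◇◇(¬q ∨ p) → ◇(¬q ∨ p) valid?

T-tableau for the negation ¬(◇◇(¬q ∨ p) → ◇(¬q ∨ p)):
1. ¬(◇◇(¬q ∨ p) → ◇(¬q ∨ p)), 0
2. ◇◇(¬q ∨ p), 0
3. ¬◇(¬q ∨ p), 0
4. ¬(¬q ∨ p), 0
5. q, 0
6. ¬p, 0
7. ◇(¬q ∨ p), 1
8. ¬(¬q ∨ p), 1
9. q, 1
10. ¬p, 1
11. ¬q ∨ p, 2
12. p, 2
Accessibility: 0R0, 0R1, 1R1, 1R2, 2R2
Complete open branch: countermodel on a T-frame, so not valid in T, nor in K (the same frame is also a K-frame).
S4-tableau for the negation ¬(◇◇(¬q ∨ p) → ◇(¬q ∨ p)):
1. ¬(◇◇(¬q ∨ p) → ◇(¬q ∨ p)), 0
2. ◇◇(¬q ∨ p), 0
3. ¬◇(¬q ∨ p), 0
4. ¬(¬q ∨ p), 0
5. q, 0
6. ¬p, 0
7. ◇(¬q ∨ p), 1
8. ¬(¬q ∨ p), 1
9. q, 1
10. ¬p, 1
11. ¬q ∨ p, 2
12. ¬(¬q ∨ p), 2
13. q, 2
14. ¬p, 2
15. p, 2
Accessibility: 0R0, 0R1, 0R2, 1R1, 1R2, 2R2
Branch closes: p and ¬p both at 2.
Every branch closes (one shown): valid in S4, hence also in S5 (every theorem of S4 is a theorem of S5).

S4, S5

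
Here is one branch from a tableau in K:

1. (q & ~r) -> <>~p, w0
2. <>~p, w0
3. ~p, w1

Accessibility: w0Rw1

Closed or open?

There is no literal clash: for every atom and world, at most one sign appears.

No, open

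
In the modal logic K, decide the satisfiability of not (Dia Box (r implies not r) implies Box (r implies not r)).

Satisfiable (open branch found)

1. not (Dia Box (r implies not r) implies Box (r implies not r)), u
2. Dia Box (r implies not r), u
3. not Box (r implies not r), u
4. Box (r implies not r), v
5. not (r implies not r), w
6. r, w
Accessibility: uRv, uRw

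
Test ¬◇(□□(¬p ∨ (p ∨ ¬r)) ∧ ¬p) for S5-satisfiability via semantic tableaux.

1. ¬◇(□□(¬p ∨ (p ∨ ¬r)) ∧ ¬p), w0
2. ¬(□□(¬p ∨ (p ∨ ¬r)) ∧ ¬p), w0   [¬◇-rule on 1 via w0Rw0]
3. p, w0   [¬∧-rule on 2 (branches; this branch)]
Accessibility: w0Rw0

Satisfiable (open branch found)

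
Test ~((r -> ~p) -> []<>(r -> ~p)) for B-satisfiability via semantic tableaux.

1. ~((r -> ~p) -> []<>(r -> ~p)), u
2. r -> ~p, u
3. ~[]<>(r -> ~p), u
4. ~p, u
5. ~<>(r -> ~p), v
6. ~(r -> ~p), u
7. r, u
8. p, u
Accessibility: uRu, uRv, vRu, vRv
Branch closes: p and ~p both at u.
(One branch shown.) All branches close.

No, unsatisfiable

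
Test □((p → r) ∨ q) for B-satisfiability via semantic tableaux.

Satisfiable

1. □((p → r) ∨ q), u
2. (p → r) ∨ q, u
3. q, u
Accessibility: uRu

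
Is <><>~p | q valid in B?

No, not valid

Tableau for the negation ~(<><>~p | q):
1. ~(<><>~p | q), u
2. ~<><>~p, u
3. ~q, u
4. ~<>~p, u
5. p, u
Accessibility: uRu
The negation has an open branch (countermodel exists).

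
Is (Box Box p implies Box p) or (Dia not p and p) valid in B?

Tableau for the negation not ((Box Box p implies Box p) or (Dia not p and p)):
1. not ((Box Box p implies Box p) or (Dia not p and p)), w0
2. not (Box Box p implies Box p), w0
3. not (Dia not p and p), w0
4. Box Box p, w0
5. not Box p, w0
6. Box p, w0
7. p, w0
8. not Dia not p, w0
9. not p, w1
10. Box p, w1
11. p, w1
Accessibility: w0Rw0, w0Rw1, w1Rw0, w1Rw1
Branch closes: p and not p both at w1.
Every branch of the negation's tableau closes; the branch above is one of them.

Yes, valid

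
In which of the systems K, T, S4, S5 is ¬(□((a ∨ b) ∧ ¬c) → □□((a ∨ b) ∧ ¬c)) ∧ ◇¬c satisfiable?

T-tableau for the formula:
1. ¬(□((a ∨ b) ∧ ¬c) → □□((a ∨ b) ∧ ¬c)) ∧ ◇¬c, w0
2. ¬(□((a ∨ b) ∧ ¬c) → □□((a ∨ b) ∧ ¬c)), w0
3. ◇¬c, w0
4. □((a ∨ b) ∧ ¬c), w0
5. ¬□□((a ∨ b) ∧ ¬c), w0
6. (a ∨ b) ∧ ¬c, w0
7. a ∨ b, w0
8. ¬c, w0
9. b, w0
10. ¬c, w1
11. (a ∨ b) ∧ ¬c, w1
12. a ∨ b, w1
13. b, w1
14. ¬□((a ∨ b) ∧ ¬c), w2
15. (a ∨ b) ∧ ¬c, w2
16. a ∨ b, w2
17. ¬c, w2
18. b, w2
19. ¬((a ∨ b) ∧ ¬c), w3
20. c, w3
Accessibility: w0Rw0, w0Rw1, w0Rw2, w1Rw1, w2Rw2, w2Rw3, w3Rw3
Complete open branch: satisfiable in T, hence also in K (this T-model is also a K-model).
S4-tableau for the formula:
1. ¬(□((a ∨ b) ∧ ¬c) → □□((a ∨ b) ∧ ¬c)) ∧ ◇¬c, w0
2. ¬(□((a ∨ b) ∧ ¬c) → □□((a ∨ b) ∧ ¬c)), w0
3. ◇¬c, w0
4. □((a ∨ b) ∧ ¬c), w0
5. ¬□□((a ∨ b) ∧ ¬c), w0
6. (a ∨ b) ∧ ¬c, w0
7. a ∨ b, w0
8. ¬c, w0
9. b, w0
10. ¬c, w1
11. (a ∨ b) ∧ ¬c, w1
12. a ∨ b, w1
13. b, w1
14. ¬□((a ∨ b) ∧ ¬c), w2
15. (a ∨ b) ∧ ¬c, w2
16. a ∨ b, w2
17. ¬c, w2
18. b, w2
19. ¬((a ∨ b) ∧ ¬c), w3
20. (a ∨ b) ∧ ¬c, w3
21. a ∨ b, w3
22. ¬c, w3
23. ¬(a ∨ b), w3
24. ¬a, w3
25. ¬b, w3
26. b, w3
Accessibility: w0Rw0, w0Rw1, w0Rw2, w0Rw3, w1Rw1, w2Rw2, w2Rw3, w3Rw3
Branch closes: b and ¬b both at w3.
Every branch closes (one shown): unsatisfiable in S4, hence also in S5 (every S5-frame is an S4-frame).

K, T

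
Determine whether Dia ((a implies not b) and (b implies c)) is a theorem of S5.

No, not valid

Tableau for the negation not Dia ((a implies not b) and (b implies c)):
1. not Dia ((a implies not b) and (b implies c)), 0
2. not ((a implies not b) and (b implies c)), 0
3. not (b implies c), 0
4. b, 0
5. not c, 0
Accessibility: 0R0
The negation has an open branch (countermodel exists).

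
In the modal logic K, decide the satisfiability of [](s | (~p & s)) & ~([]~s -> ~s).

Satisfiable (open branch found)

1. [](s | (~p & s)) & ~([]~s -> ~s), 0
2. [](s | (~p & s)), 0   [&-rule on 1]
3. ~([]~s -> ~s), 0   [&-rule on 1]
4. []~s, 0   [~->-rule on 3]
5. s, 0   [~->-rule on 3]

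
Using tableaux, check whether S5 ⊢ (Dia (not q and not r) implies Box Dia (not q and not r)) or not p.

Valid

Tableau for the negation not ((Dia (not q and not r) implies Box Dia (not q and not r)) or not p):
1. not ((Dia (not q and not r) implies Box Dia (not q and not r)) or not p), 0
2. not (Dia (not q and not r) implies Box Dia (not q and not r)), 0
3. p, 0
4. Dia (not q and not r), 0
5. not Box Dia (not q and not r), 0
6. not q and not r, 1
7. not q, 1
8. not r, 1
9. not Dia (not q and not r), 2
10. not (not q and not r), 0
11. not (not q and not r), 1
12. not (not q and not r), 2
13. r, 0
14. r, 1
Accessibility: 0R0, 0R1, 0R2, 1R0, 1R1, 1R2, 2R0, 2R1, 2R2
Branch closes: r and not r both at 1.
All branches of the negation close; one closing branch shown above.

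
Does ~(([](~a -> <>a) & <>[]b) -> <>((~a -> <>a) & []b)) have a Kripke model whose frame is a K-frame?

Unsatisfiable

1. ~(([](~a -> <>a) & <>[]b) -> <>((~a -> <>a) & []b)), 0
2. [](~a -> <>a) & <>[]b, 0
3. ~<>((~a -> <>a) & []b), 0
4. [](~a -> <>a), 0
5. <>[]b, 0
6. []b, 1
7. ~((~a -> <>a) & []b), 1
8. ~a -> <>a, 1
9. ~(~a -> <>a), 1
10. ~a, 1
11. ~<>a, 1
12. <>a, 1
13. a, 2
14. b, 2
15. ~a, 2
Accessibility: 0R1, 1R2
Branch closes: a and ~a both at 2.
Every branch closes; the branch above is one of them.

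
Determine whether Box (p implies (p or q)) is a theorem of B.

Yes, valid

Tableau for the negation not Box (p implies (p or q)):
1. not Box (p implies (p or q)), u
2. not (p implies (p or q)), v   [neg-Box-rule on 1: fresh world v, uRv]
3. p, v   [neg-implies-rule on 2]
4. not (p or q), v   [neg-implies-rule on 2]
5. not p, v   [neg-or-rule on 4]
6. not q, v   [neg-or-rule on 4]
Accessibility: uRu, uRv, vRu, vRv
Branch closes: p and not p both at v.
All branches of the negation close; one closing branch shown above.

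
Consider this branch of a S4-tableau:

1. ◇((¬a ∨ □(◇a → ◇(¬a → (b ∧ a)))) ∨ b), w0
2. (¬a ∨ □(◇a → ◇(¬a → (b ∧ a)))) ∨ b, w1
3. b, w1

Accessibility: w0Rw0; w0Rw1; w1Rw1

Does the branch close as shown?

No, open

No world carries both an atom and its negation.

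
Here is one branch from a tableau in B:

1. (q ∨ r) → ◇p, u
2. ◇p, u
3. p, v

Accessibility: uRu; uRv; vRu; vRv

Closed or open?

No world carries both an atom and its negation.

Not closed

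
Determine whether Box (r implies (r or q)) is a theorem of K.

Tableau for the negation not Box (r implies (r or q)):
1. not Box (r implies (r or q)), w0
2. not (r implies (r or q)), w1
3. r, w1
4. not (r or q), w1
5. not r, w1
6. not q, w1
Accessibility: w0Rw1
Branch closes: r and not r both at w1.
Every branch of the negation's tableau closes; the branch above is one of them.

Yes, valid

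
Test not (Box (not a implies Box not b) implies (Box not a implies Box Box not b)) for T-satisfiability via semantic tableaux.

No, unsatisfiable

1. not (Box (not a implies Box not b) implies (Box not a implies Box Box not b)), w0
2. Box (not a implies Box not b), w0
3. not (Box not a implies Box Box not b), w0
4. Box not a, w0
5. not Box Box not b, w0
6. not a implies Box not b, w0
7. not a, w0
8. Box not b, w0
9. not b, w0
10. not Box not b, w1
11. not a implies Box not b, w1
12. not a, w1
13. not b, w1
14. Box not b, w1
15. b, w2
16. not b, w2
Accessibility: w0Rw0, w0Rw1, w1Rw1, w1Rw2, w2Rw2
Branch closes: b and not b both at w2.
All branches of the tableau close; one closing branch shown above.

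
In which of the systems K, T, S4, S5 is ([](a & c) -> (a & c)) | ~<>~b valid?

T-tableau for the negation ~(([](a & c) -> (a & c)) | ~<>~b):
1. ~(([](a & c) -> (a & c)) | ~<>~b), w0
2. ~([](a & c) -> (a & c)), w0   [~|-rule on 1]
3. <>~b, w0   [~|-rule on 1]
4. [](a & c), w0   [~->-rule on 2]
5. ~(a & c), w0   [~->-rule on 2]
6. a & c, w0   [[]-rule on 4 via w0Rw0]
7. a, w0   [&-rule on 6]
8. c, w0   [&-rule on 6]
9. ~c, w0   [~&-rule on 5 (branches; this branch)]
Accessibility: w0Rw0
Branch closes: c and ~c both at w0.
Every branch closes (one shown): valid in T, hence also in S4, S5 (every theorem of T is a theorem of S4 and S5).
K-tableau for the negation ~(([](a & c) -> (a & c)) | ~<>~b):
1. ~(([](a & c) -> (a & c)) | ~<>~b), w0
2. ~([](a & c) -> (a & c)), w0   [~|-rule on 1]
3. <>~b, w0   [~|-rule on 1]
4. [](a & c), w0   [~->-rule on 2]
5. ~(a & c), w0   [~->-rule on 2]
6. ~c, w0   [~&-rule on 5 (branches; this branch)]
7. ~b, w1   [<>-rule on 3: fresh world w1, w0Rw1]
8. a & c, w1   [[]-rule on 4 via w0Rw1]
9. a, w1   [&-rule on 8]
10. c, w1   [&-rule on 8]
Accessibility: w0Rw1
Complete open branch: countermodel on a K-frame, so not valid in K.

T, S4, S5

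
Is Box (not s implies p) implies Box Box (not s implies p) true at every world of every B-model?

Tableau for the negation not (Box (not s implies p) implies Box Box (not s implies p)):
1. not (Box (not s implies p) implies Box Box (not s implies p)), 0
2. Box (not s implies p), 0   [neg-implies-rule on 1]
3. not Box Box (not s implies p), 0   [neg-implies-rule on 1]
4. not s implies p, 0   [Box-rule on 2 via 0R0]
5. p, 0   [implies-rule on 4 (branches; this branch)]
6. not Box (not s implies p), 1   [neg-Box-rule on 3: fresh world 1, 0R1]
7. not s implies p, 1   [Box-rule on 2 via 0R1]
8. p, 1   [implies-rule on 7 (branches; this branch)]
9. not (not s implies p), 2   [neg-Box-rule on 6: fresh world 2, 1R2]
10. not s, 2   [neg-implies-rule on 9]
11. not p, 2   [neg-implies-rule on 9]
Accessibility: 0R0, 0R1, 1R0, 1R1, 1R2, 2R1, 2R2
The negation has an open branch (countermodel exists).

Not valid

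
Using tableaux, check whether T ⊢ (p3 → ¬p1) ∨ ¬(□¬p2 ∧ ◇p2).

Tableau for the negation ¬((p3 → ¬p1) ∨ ¬(□¬p2 ∧ ◇p2)):
1. ¬((p3 → ¬p1) ∨ ¬(□¬p2 ∧ ◇p2)), 0
2. ¬(p3 → ¬p1), 0   [¬∨-rule on 1]
3. □¬p2 ∧ ◇p2, 0   [¬∨-rule on 1]
4. p3, 0   [¬→-rule on 2]
5. p1, 0   [¬→-rule on 2]
6. □¬p2, 0   [∧-rule on 3]
7. ◇p2, 0   [∧-rule on 3]
8. ¬p2, 0   [□-rule on 6 via 0R0]
9. p2, 1   [◇-rule on 7: fresh world 1, 0R1]
10. ¬p2, 1   [□-rule on 6 via 0R1]
Accessibility: 0R0, 0R1, 1R1
Branch closes: p2 and ¬p2 both at 1.
Every branch of the negation's tableau closes; the branch above is one of them.

Valid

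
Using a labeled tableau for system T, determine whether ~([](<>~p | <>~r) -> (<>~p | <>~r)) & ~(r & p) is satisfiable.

Unsatisfiable (every branch closes)

1. ~([](<>~p | <>~r) -> (<>~p | <>~r)) & ~(r & p), w0
2. ~([](<>~p | <>~r) -> (<>~p | <>~r)), w0
3. ~(r & p), w0
4. [](<>~p | <>~r), w0
5. ~(<>~p | <>~r), w0
6. ~<>~p, w0
7. ~<>~r, w0
8. <>~p | <>~r, w0
9. p, w0
10. r, w0
11. ~p, w0
Accessibility: w0Rw0
Branch closes: p and ~p both at w0.
Every branch closes; the branch above is one of them.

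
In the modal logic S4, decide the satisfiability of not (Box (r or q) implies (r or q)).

1. not (Box (r or q) implies (r or q)), u
2. Box (r or q), u   [neg-implies-rule on 1]
3. not (r or q), u   [neg-implies-rule on 1]
4. not r, u   [neg-or-rule on 3]
5. not q, u   [neg-or-rule on 3]
6. r or q, u   [Box-rule on 2 via uRu]
7. q, u   [or-rule on 6 (branches; this branch)]
Accessibility: uRu
Branch closes: q and not q both at u.
Every branch closes; the branch above is one of them.

Unsatisfiable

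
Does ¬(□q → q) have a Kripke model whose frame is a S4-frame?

Unsatisfiable

1. ¬(□q → q), u
2. □q, u   [¬→-rule on 1]
3. ¬q, u   [¬→-rule on 1]
4. q, u   [□-rule on 2 via uRu]
Accessibility: uRu
Branch closes: q and ¬q both at u.
All branches of the tableau close; one closing branch shown above.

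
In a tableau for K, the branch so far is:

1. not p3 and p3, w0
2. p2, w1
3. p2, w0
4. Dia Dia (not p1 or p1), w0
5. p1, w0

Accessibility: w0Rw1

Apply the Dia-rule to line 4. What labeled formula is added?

a fresh world w2 with w0Rw2, and Dia (not p1 or p1) at w2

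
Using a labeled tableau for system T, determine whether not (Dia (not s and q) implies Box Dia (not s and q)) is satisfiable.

1. not (Dia (not s and q) implies Box Dia (not s and q)), w0
2. Dia (not s and q), w0
3. not Box Dia (not s and q), w0
4. not s and q, w1
5. not s, w1
6. q, w1
7. not Dia (not s and q), w2
8. not (not s and q), w2
9. not q, w2
Accessibility: w0Rw0, w0Rw1, w0Rw2, w1Rw1, w2Rw2

Yes, satisfiable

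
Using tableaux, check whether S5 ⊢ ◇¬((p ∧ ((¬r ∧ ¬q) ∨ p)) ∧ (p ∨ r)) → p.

Not valid

Tableau for the negation ¬(◇¬((p ∧ ((¬r ∧ ¬q) ∨ p)) ∧ (p ∨ r)) → p):
1. ¬(◇¬((p ∧ ((¬r ∧ ¬q) ∨ p)) ∧ (p ∨ r)) → p), w0
2. ◇¬((p ∧ ((¬r ∧ ¬q) ∨ p)) ∧ (p ∨ r)), w0   [¬→-rule on 1]
3. ¬p, w0   [¬→-rule on 1]
4. ¬((p ∧ ((¬r ∧ ¬q) ∨ p)) ∧ (p ∨ r)), w1   [◇-rule on 2: fresh world w1, w0Rw1]
5. ¬(p ∨ r), w1   [¬∧-rule on 4 (branches; this branch)]
6. ¬p, w1   [¬∨-rule on 5]
7. ¬r, w1   [¬∨-rule on 5]
Accessibility: w0Rw0, w0Rw1, w1Rw0, w1Rw1
The negation has an open branch (countermodel exists).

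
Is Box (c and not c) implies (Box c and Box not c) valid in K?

Valid

Tableau for the negation not (Box (c and not c) implies (Box c and Box not c)):
1. not (Box (c and not c) implies (Box c and Box not c)), 0
2. Box (c and not c), 0   [neg-implies-rule on 1]
3. not (Box c and Box not c), 0   [neg-implies-rule on 1]
4. not Box not c, 0   [neg-and-rule on 3 (branches; this branch)]
5. c, 1   [neg-Box-rule on 4: fresh world 1, 0R1]
6. c and not c, 1   [Box-rule on 2 via 0R1]
7. not c, 1   [and-rule on 6]
Accessibility: 0R1
Branch closes: c and not c both at 1.
All branches of the negation close; one closing branch shown above.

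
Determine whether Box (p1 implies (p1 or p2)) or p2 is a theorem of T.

Yes, valid

Tableau for the negation not (Box (p1 implies (p1 or p2)) or p2):
1. not (Box (p1 implies (p1 or p2)) or p2), w0
2. not Box (p1 implies (p1 or p2)), w0   [neg-or-rule on 1]
3. not p2, w0   [neg-or-rule on 1]
4. not (p1 implies (p1 or p2)), w1   [neg-Box-rule on 2: fresh world w1, w0Rw1]
5. p1, w1   [neg-implies-rule on 4]
6. not (p1 or p2), w1   [neg-implies-rule on 4]
7. not p1, w1   [neg-or-rule on 6]
8. not p2, w1   [neg-or-rule on 6]
Accessibility: w0Rw0, w0Rw1, w1Rw1
Branch closes: p1 and not p1 both at w1.
All branches of the negation close; one closing branch shown above.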